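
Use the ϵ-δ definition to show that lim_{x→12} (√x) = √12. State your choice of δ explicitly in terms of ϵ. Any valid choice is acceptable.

Fix ϵ > 0. We want δ > 0 such that 0 < |x − 12| < δ implies |√x − √12| < ϵ.
Multiplying by the conjugate, |√x − √12| = |x − 12|/(√x + √12).
Restrict δ ≤ 12 so that |x − 12| < 12 forces x > 0, and then √x + √12 > √12.
Hence |√x − √12| < |x − 12|/√12, which is < ϵ once |x − 12| < √12·ϵ.
Take δ = min(12, √12·ϵ). If 0 < |x − 12| < δ then x > 0 and |√x − √12| < |x − 12|/√12 < ϵ.

δ = min(12, √12·ϵ)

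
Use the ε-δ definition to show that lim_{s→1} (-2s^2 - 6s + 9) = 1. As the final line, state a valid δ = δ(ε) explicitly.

δ = min(1, ε/12)

Fix ε > 0. We want δ > 0 such that 0 < |s − 1| < δ implies |(-2s^2 - 6s + 9) − 1| < ε.
(-2s^2 - 6s + 9) − 1 = -2s^2 - 6s + 8 = (s − 1)(-2s - 8).
So |(-2s^2 - 6s + 9) − 1| = |s − 1|·|-2s - 8|.
Require δ ≤ 1. Then |s − 1| < 1 gives |s| < 2, and by the triangle inequality |-2s - 8| ≤ 2·2 + 8 = 12.
Hence |(-2s^2 - 6s + 9) − 1| ≤ 12|s − 1| < ε provided |s − 1| < ε/12.
Take δ = min(1, ε/12). Then 0 < |s − 1| < δ gives both |s − 1| < 1 and |s − 1| < ε/12, so |(-2s^2 - 6s + 9) − 1| < ε.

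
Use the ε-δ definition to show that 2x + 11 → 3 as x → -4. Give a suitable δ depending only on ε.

δ = ε/2

Fix ε > 0. We need δ > 0 so that 0 < |x + 4| < δ implies |(2x + 11) − 3| < ε.
Since (2x + 11) − 3 = 2(x + 4), we have |(2x + 11) − 3| = 2|x + 4|.
So 2|x + 4| < ε exactly when |x + 4| < ε/2.
Choosing δ = ε/2 gives |(2x + 11) − 3| = 2|x + 4| < ε whenever |x + 4| < δ.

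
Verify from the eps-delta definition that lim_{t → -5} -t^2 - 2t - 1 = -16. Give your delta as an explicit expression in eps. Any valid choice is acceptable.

Let eps > 0. We want delta > 0 such that 0 < |t + 5| < delta implies |(-t^2 - 2t - 1) + 16| < eps.
(-t^2 - 2t - 1) + 16 = -t^2 - 2t + 15 = (t + 5)(-t + 3).
So |(-t^2 - 2t - 1) + 16| = |t + 5|·|-t + 3|.
Require delta ≤ 1. Then |t + 5| < 1 gives |t| < 6, and by the triangle inequality |-t + 3| ≤ 6 + 3 = 9.
Hence |(-t^2 - 2t - 1) + 16| ≤ 9|t + 5| < eps provided |t + 5| < eps/9.
Choosing delta = min(1, eps/9) ensures both conditions, hence |(-t^2 - 2t - 1) + 16| < eps.

delta = min(1, eps/9)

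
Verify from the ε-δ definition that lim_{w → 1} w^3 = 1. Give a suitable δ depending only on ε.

δ = min(1, ε/7)

Fix ε > 0. We seek δ > 0 with 0 < |w − 1| < δ ⇒ |w^3 − 1| < ε.
Factor: w^3 − 1 = (w − 1)(w^2 + w + 1), so |w^3 − 1| = |w − 1|·|w^2 + w + 1|.
Restrict δ ≤ 1. Then |w − 1| < 1 gives |w| < 2, so by the triangle inequality |w^2 + w + 1| ≤ 2^2 + 2 + 1 = 7.
Hence |w^3 − 1| ≤ 7|w − 1|, which is < ε once |w − 1| < ε/7.
Take δ = min(1, ε/7). If 0 < |w − 1| < δ then both bounds hold and |w^3 − 1| ≤ 7|w − 1| < 7·(ε/7) = ε.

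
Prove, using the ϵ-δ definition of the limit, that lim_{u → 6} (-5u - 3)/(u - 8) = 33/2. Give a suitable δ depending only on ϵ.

Fix ϵ > 0. We want δ > 0 with 0 < |u − 6| < δ ⇒ |(-5u - 3)/(u - 8) − (33/2)| < ϵ.
Combining over a common denominator, (-5u - 3)/(u - 8) − (33/2) = [(-5u - 3)·(-2) − (-33)·(u - 8)] / [(-2)·(u - 8)] = 43(u − 6) / ((-2)(u - 8)).
So |(-5u - 3)/(u - 8) − (33/2)| = 43|u − 6| / (2·|u − 8|).
Restrict δ ≤ 1. Then |u − 6| < 1 gives |u − 8| = |(u − 6) + (-2)| ≥ 2 − 1 = 1.
Hence |(-5u - 3)/(u - 8) − (33/2)| < 43|u − 6|/(2·1) = (43/2)|u − 6|, which is < ϵ once |u − 6| < (2/43)ϵ.
Take δ = min(1, (2/43)ϵ). Then 0 < |u − 6| < δ forces both bounds, so |(-5u - 3)/(u - 8) − (33/2)| < ϵ.

δ = min(1, (2/43)ϵ)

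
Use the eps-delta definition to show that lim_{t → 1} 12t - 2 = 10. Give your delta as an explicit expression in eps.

Let eps > 0 be given. We need delta > 0 so that 0 < |t − 1| < delta implies |(12t - 2) − 10| < eps.
Since (12t - 2) − 10 = 12(t − 1), we have |(12t - 2) − 10| = 12|t − 1|.
Thus it suffices that |t − 1| < eps/12.
Choosing delta = eps/12 gives |(12t - 2) − 10| = 12|t − 1| < eps whenever |t − 1| < delta.

delta = eps/12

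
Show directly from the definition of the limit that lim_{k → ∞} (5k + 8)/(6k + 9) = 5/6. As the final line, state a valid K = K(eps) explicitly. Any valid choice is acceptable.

Let eps > 0 be given. For k ≥ 1, |(5k + 8)/(6k + 9) − (5/6)| = |3|/(6(6k + 9)) = 3/(6(6k + 9)).
Since 6k + 9 ≥ 6k for k ≥ 1, this is ≤ 3/(6·6k) = (1/12)/k.
So |(5k + 8)/(6k + 9) − (5/6)| < eps whenever k > (1/12)/eps.
Take K = (1/12)/eps. If k > K then |(5k + 8)/(6k + 9) − (5/6)| ≤ (1/12)/k < eps.

K = (1/12)/eps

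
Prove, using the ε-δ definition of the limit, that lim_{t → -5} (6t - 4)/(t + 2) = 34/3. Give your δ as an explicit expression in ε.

δ = min(3/2, (9/32)ε)

Let ε > 0. We want δ > 0 with 0 < |t + 5| < δ ⇒ |(6t - 4)/(t + 2) − (34/3)| < ε.
Combining over a common denominator, (6t - 4)/(t + 2) − (34/3) = [(6t - 4)·(-3) − (-34)·(t + 2)] / [(-3)·(t + 2)] = 16(t + 5) / ((-3)(t + 2)).
So |(6t - 4)/(t + 2) − (34/3)| = 16|t + 5| / (3·|t + 2|).
Restrict δ ≤ 3/2. Then |t + 5| < 3/2 gives |t + 2| = |(t + 5) + (-3)| ≥ 3 − 3/2 = 3/2.
Hence |(6t - 4)/(t + 2) − (34/3)| < 16|t + 5|/(3·(3/2)) = (32/9)|t + 5|, which is < ε once |t + 5| < (9/32)ε.
Take δ = min(3/2, (9/32)ε). Then 0 < |t + 5| < δ forces both bounds, so |(6t - 4)/(t + 2) − (34/3)| < ε.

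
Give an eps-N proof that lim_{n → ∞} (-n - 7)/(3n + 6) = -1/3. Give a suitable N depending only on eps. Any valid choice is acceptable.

N = (5/3)/eps

Let eps > 0. For n ≥ 1, |(-n - 7)/(3n + 6) + 1/3| = |-15|/(3(3n + 6)) = 15/(3(3n + 6)).
Since 3n + 6 ≥ 3n for n ≥ 1, this is ≤ 15/(3·3n) = (5/3)/n.
So |(-n - 7)/(3n + 6) + 1/3| < eps whenever n > (5/3)/eps.
Take N = (5/3)/eps. If n > N then |(-n - 7)/(3n + 6) + 1/3| ≤ (5/3)/n < eps.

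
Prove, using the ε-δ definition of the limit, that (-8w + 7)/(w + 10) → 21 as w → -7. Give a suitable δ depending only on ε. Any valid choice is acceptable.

Let ε > 0. We want δ > 0 with 0 < |w + 7| < δ ⇒ |(-8w + 7)/(w + 10) − 21| < ε.
Combining over a common denominator, (-8w + 7)/(w + 10) − 21 = [(-8w + 7)·3 − 63·(w + 10)] / [3·(w + 10)] = -87(w + 7) / (3(w + 10)).
So |(-8w + 7)/(w + 10) − 21| = 87|w + 7| / (3·|w + 10|).
Restrict δ ≤ 3/2. Then |w + 7| < 3/2 gives |w + 10| = |(w + 7) + 3| ≥ 3 − 3/2 = 3/2.
Hence |(-8w + 7)/(w + 10) − 21| < 87|w + 7|/(3·(3/2)) = (58/3)|w + 7|, which is < ε once |w + 7| < (3/58)ε.
Take δ = min(3/2, (3/58)ε). Then 0 < |w + 7| < δ forces both bounds, so |(-8w + 7)/(w + 10) − 21| < ε.

δ = min(3/2, (3/58)ε)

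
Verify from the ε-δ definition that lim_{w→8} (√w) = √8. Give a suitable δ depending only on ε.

δ = min(8, √8·ε)

Suppose ε > 0. We want δ > 0 such that 0 < |w − 8| < δ implies |√w − √8| < ε.
Rationalise: √w − √8 = (w − 8)/(√w + √8), so |√w − √8| = |w − 8|/(√w + √8).
Restrict δ ≤ 8 so that |w − 8| < 8 forces w > 0, and then √w + √8 > √8.
Hence |√w − √8| < |w − 8|/√8, which is < ε once |w − 8| < √8·ε.
Take δ = min(8, √8·ε). If 0 < |w − 8| < δ then w > 0 and |√w − √8| < |w − 8|/√8 < ε.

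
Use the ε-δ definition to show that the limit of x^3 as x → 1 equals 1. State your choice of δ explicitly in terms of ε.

δ = min(1, ε/7)

Suppose ε > 0. We seek δ > 0 with 0 < |x − 1| < δ ⇒ |x^3 − 1| < ε.
Factor: x^3 − 1 = (x − 1)(x^2 + x + 1), so |x^3 − 1| = |x − 1|·|x^2 + x + 1|.
Restrict δ ≤ 1. Then |x − 1| < 1 gives |x| < 2, so by the triangle inequality |x^2 + x + 1| ≤ 2^2 + 2 + 1 = 7.
Hence |x^3 − 1| ≤ 7|x − 1|, which is < ε once |x − 1| < ε/7.
Take δ = min(1, ε/7). If 0 < |x − 1| < δ then both bounds hold and |x^3 − 1| ≤ 7|x − 1| < 7·(ε/7) = ε.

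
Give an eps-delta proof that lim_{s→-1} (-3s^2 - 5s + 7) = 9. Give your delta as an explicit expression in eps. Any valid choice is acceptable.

Suppose eps > 0. We want delta > 0 such that 0 < |s + 1| < delta implies |(-3s^2 - 5s + 7) − 9| < eps.
(-3s^2 - 5s + 7) − 9 = -3s^2 - 5s - 2 = (s + 1)(-3s - 2).
So |(-3s^2 - 5s + 7) − 9| = |s + 1|·|-3s - 2|.
Assume first that |s + 1| < 2, so |s| < 3. Then |-3s - 2| ≤ 3·3 + 2 = 11.
Hence |(-3s^2 - 5s + 7) − 9| ≤ 11|s + 1| < eps provided |s + 1| < eps/11.
Take delta = min(2, eps/11). Then 0 < |s + 1| < delta gives both |s + 1| < 2 and |s + 1| < eps/11, so |(-3s^2 - 5s + 7) − 9| < eps.

delta = min(2, eps/11)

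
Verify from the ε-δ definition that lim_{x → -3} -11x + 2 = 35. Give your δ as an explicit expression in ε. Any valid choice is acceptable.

Let ε > 0 be given. We need δ > 0 so that 0 < |x + 3| < δ implies |(-11x + 2) − 35| < ε.
Since (-11x + 2) − 35 = -11(x + 3), we have |(-11x + 2) − 35| = 11|x + 3|.
Thus it suffices that |x + 3| < ε/11.
Take δ = ε/11. If 0 < |x + 3| < δ then |(-11x + 2) − 35| = 11|x + 3| < 11·(ε/11) = ε.

δ = ε/11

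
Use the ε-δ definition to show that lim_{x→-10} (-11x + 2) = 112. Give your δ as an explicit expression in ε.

Let ε > 0 be given. We need δ > 0 so that 0 < |x + 10| < δ implies |(-11x + 2) − 112| < ε.
|(-11x + 2) − 112| = |-11x - 110| = 11|x + 10|.
Thus it suffices that |x + 10| < ε/11.
Choosing δ = ε/11 gives |(-11x + 2) − 112| = 11|x + 10| < ε whenever |x + 10| < δ.

δ = ε/11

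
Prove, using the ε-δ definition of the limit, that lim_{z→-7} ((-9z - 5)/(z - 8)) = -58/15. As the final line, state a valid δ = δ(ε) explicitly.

Fix ε > 0. We want δ > 0 with 0 < |z + 7| < δ ⇒ |(-9z - 5)/(z - 8) + 58/15| < ε.
Combining over a common denominator, (-9z - 5)/(z - 8) + 58/15 = [(-9z - 5)·(-15) − 58·(z - 8)] / [(-15)·(z - 8)] = 77(z + 7) / ((-15)(z - 8)).
So |(-9z - 5)/(z - 8) + 58/15| = 77|z + 7| / (15·|z − 8|).
Require δ ≤ 15/2, so |z − 8| ≥ |-15| − |z + 7| > 15 − 15/2 = 15/2.
Hence |(-9z - 5)/(z - 8) + 58/15| < 77|z + 7|/(15·(15/2)) = (154/225)|z + 7|, which is < ε once |z + 7| < (225/154)ε.
Take δ = min(15/2, (225/154)ε). Then 0 < |z + 7| < δ forces both bounds, so |(-9z - 5)/(z - 8) + 58/15| < ε.

δ = min(15/2, (225/154)ε)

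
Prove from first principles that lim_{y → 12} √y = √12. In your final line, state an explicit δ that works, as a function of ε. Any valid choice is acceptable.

δ = min(12, √12·ε)

Fix ε > 0. We want δ > 0 such that 0 < |y − 12| < δ implies |√y − √12| < ε.
Rationalise: √y − √12 = (y − 12)/(√y + √12), so |√y − √12| = |y − 12|/(√y + √12).
Restrict δ ≤ 12 so that |y − 12| < 12 forces y > 0, and then √y + √12 > √12.
Hence |√y − √12| < |y − 12|/√12, which is < ε once |y − 12| < √12·ε.
Take δ = min(12, √12·ε). If 0 < |y − 12| < δ then y > 0 and |√y − √12| < |y − 12|/√12 < ε.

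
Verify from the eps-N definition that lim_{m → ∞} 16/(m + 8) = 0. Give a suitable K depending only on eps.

K = 16/eps

Let eps > 0. For m ≥ 1, |16/(m + 8) − 0| = 16/(m + 8) ≤ 16/m.
We need 16/m < eps, i.e. m > 16/eps.
Take K = 16/eps. If m > K then |16/(m + 8)| ≤ 16/m < eps.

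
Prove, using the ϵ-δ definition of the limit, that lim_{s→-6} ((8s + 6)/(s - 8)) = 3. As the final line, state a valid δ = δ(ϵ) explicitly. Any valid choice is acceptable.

δ = min(7, (7/5)ϵ)

Suppose ϵ > 0. We want δ > 0 with 0 < |s + 6| < δ ⇒ |(8s + 6)/(s - 8) − 3| < ϵ.
Combining over a common denominator, (8s + 6)/(s - 8) − 3 = [(8s + 6)·(-14) − (-42)·(s - 8)] / [(-14)·(s - 8)] = -70(s + 6) / ((-14)(s - 8)).
So |(8s + 6)/(s - 8) − 3| = 70|s + 6| / (14·|s − 8|).
Restrict δ ≤ 7. Then |s + 6| < 7 gives |s − 8| = |(s + 6) + (-14)| ≥ 14 − 7 = 7.
Hence |(8s + 6)/(s - 8) − 3| < 70|s + 6|/(14·7) = (5/7)|s + 6|, which is < ϵ once |s + 6| < (7/5)ϵ.
Take δ = min(7, (7/5)ϵ). Then 0 < |s + 6| < δ forces both bounds, so |(8s + 6)/(s - 8) − 3| < ϵ.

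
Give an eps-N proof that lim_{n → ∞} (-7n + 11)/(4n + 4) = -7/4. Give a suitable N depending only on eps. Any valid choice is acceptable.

N = (9/2)/eps

Fix eps > 0. For n ≥ 1, |(-7n + 11)/(4n + 4) + 7/4| = |72|/(4(4n + 4)) = 72/(4(4n + 4)).
Since 4n + 4 ≥ 4n for n ≥ 1, this is ≤ 72/(4·4n) = (9/2)/n.
So |(-7n + 11)/(4n + 4) + 7/4| < eps whenever n > (9/2)/eps.
Take N = (9/2)/eps. If n > N then |(-7n + 11)/(4n + 4) + 7/4| ≤ (9/2)/n < eps.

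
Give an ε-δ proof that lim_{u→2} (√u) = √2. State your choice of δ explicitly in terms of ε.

Suppose ε > 0. We want δ > 0 such that 0 < |u − 2| < δ implies |√u − √2| < ε.
Rationalise: √u − √2 = (u − 2)/(√u + √2), so |√u − √2| = |u − 2|/(√u + √2).
Restrict δ ≤ 2 so that |u − 2| < 2 forces u > 0, and then √u + √2 > √2.
Hence |√u − √2| < |u − 2|/√2, which is < ε once |u − 2| < √2·ε.
Take δ = min(2, √2·ε). If 0 < |u − 2| < δ then u > 0 and |√u − √2| < |u − 2|/√2 < ε.

δ = min(2, √2·ε)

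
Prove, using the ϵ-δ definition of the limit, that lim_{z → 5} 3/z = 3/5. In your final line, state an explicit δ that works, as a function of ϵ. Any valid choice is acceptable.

δ = min(5/2, (25/6)ϵ)

Fix ϵ > 0. We seek δ > 0 such that 0 < |z − 5| < δ implies |3/z − (3/5)| < ϵ.
|3/z − (3/5)| = 3·|5 − z|/(5·|z|) = 3|z − 5|/(5|z|).
Require δ ≤ 5/2 so that |z| > 5 − 5/2 = 5/2, hence 5|z| > 25/2.
Then |3/z − (3/5)| < 3|z − 5|/(25/2), which is < ϵ when |z − 5| < (25/6)ϵ.
Take δ = min(5/2, (25/6)ϵ). Then 0 < |z − 5| < δ gives both |z − 5| < 5/2 and |z − 5| < (25/6)ϵ, so |3/z − (3/5)| < ϵ.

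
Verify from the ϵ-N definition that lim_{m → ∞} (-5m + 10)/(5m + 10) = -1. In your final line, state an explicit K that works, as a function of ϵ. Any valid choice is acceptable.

Suppose ϵ > 0. For m ≥ 1, |(-5m + 10)/(5m + 10) + 1| = |100|/(5(5m + 10)) = 100/(5(5m + 10)).
Since 5m + 10 ≥ 5m for m ≥ 1, this is ≤ 100/(5·5m) = 4/m.
So |(-5m + 10)/(5m + 10) + 1| < ϵ whenever m > 4/ϵ.
Take K = 4/ϵ. If m > K then |(-5m + 10)/(5m + 10) + 1| ≤ 4/m < ϵ.

K = 4/ϵ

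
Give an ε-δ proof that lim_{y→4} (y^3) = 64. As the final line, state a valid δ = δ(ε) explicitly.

δ = min(2, ε/76)

Suppose ε > 0. We seek δ > 0 with 0 < |y − 4| < δ ⇒ |y^3 − 64| < ε.
Factor: y^3 − 64 = (y − 4)(y^2 + 4y + 16), so |y^3 − 64| = |y − 4|·|y^2 + 4y + 16|.
Impose δ ≤ 2 so that |y| < 6; then |y^2 + 4y + 16| ≤ 76.
Hence |y^3 − 64| ≤ 76|y − 4|, which is < ε once |y − 4| < ε/76.
Take δ = min(2, ε/76). If 0 < |y − 4| < δ then both bounds hold and |y^3 − 64| ≤ 76|y − 4| < 76·(ε/76) = ε.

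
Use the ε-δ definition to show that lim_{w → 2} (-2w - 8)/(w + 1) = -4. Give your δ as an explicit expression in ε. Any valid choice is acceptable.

δ = min(3/2, (3/4)ε)

Let ε > 0. We want δ > 0 with 0 < |w − 2| < δ ⇒ |(-2w - 8)/(w + 1) + 4| < ε.
Combining over a common denominator, (-2w - 8)/(w + 1) + 4 = [(-2w - 8)·3 − (-12)·(w + 1)] / [3·(w + 1)] = 6(w − 2) / (3(w + 1)).
So |(-2w - 8)/(w + 1) + 4| = 6|w − 2| / (3·|w + 1|).
Restrict δ ≤ 3/2. Then |w − 2| < 3/2 gives |w + 1| = |(w − 2) + 3| ≥ 3 − 3/2 = 3/2.
Hence |(-2w - 8)/(w + 1) + 4| < 6|w − 2|/(3·(3/2)) = (4/3)|w − 2|, which is < ε once |w − 2| < (3/4)ε.
Take δ = min(3/2, (3/4)ε). Then 0 < |w − 2| < δ forces both bounds, so |(-2w - 8)/(w + 1) + 4| < ε.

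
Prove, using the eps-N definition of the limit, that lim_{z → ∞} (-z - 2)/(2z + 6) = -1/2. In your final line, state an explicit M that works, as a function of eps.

Fix eps > 0. We seek M > 0 such that z > M implies |(-z - 2)/(2z + 6) + 1/2| < eps.
(-z - 2)/(2z + 6) + 1/2 = (2(-z - 2) − (-1)(2z + 6)) / (2(2z + 6)) = 2/(2(2z + 6)).
For z > 0 we have 2z + 6 > 2z, so |(-z - 2)/(2z + 6) + 1/2| = 2/(2(2z + 6)) < 2/(2·2z) = (1/2)/z.
Thus |(-z - 2)/(2z + 6) + 1/2| < eps whenever z > (1/2)/eps.
Take M = (1/2)/eps. If z > M then |(-z - 2)/(2z + 6) + 1/2| < (1/2)/z < eps.

M = (1/2)/eps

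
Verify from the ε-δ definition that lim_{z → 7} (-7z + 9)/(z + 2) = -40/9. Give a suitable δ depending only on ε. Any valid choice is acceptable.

Fix ε > 0. We want δ > 0 with 0 < |z − 7| < δ ⇒ |(-7z + 9)/(z + 2) + 40/9| < ε.
Combining over a common denominator, (-7z + 9)/(z + 2) + 40/9 = [(-7z + 9)·9 − (-40)·(z + 2)] / [9·(z + 2)] = -23(z − 7) / (9(z + 2)).
So |(-7z + 9)/(z + 2) + 40/9| = 23|z − 7| / (9·|z + 2|).
Restrict δ ≤ 9/2. Then |z − 7| < 9/2 gives |z + 2| = |(z − 7) + 9| ≥ 9 − 9/2 = 9/2.
Hence |(-7z + 9)/(z + 2) + 40/9| < 23|z − 7|/(9·(9/2)) = (46/81)|z − 7|, which is < ε once |z − 7| < (81/46)ε.
Take δ = min(9/2, (81/46)ε). Then 0 < |z − 7| < δ forces both bounds, so |(-7z + 9)/(z + 2) + 40/9| < ε.

δ = min(9/2, (81/46)ε)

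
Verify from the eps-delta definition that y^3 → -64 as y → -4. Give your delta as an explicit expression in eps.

Fix eps > 0. We seek delta > 0 with 0 < |y + 4| < delta ⇒ |y^3 + 64| < eps.
Factor: y^3 + 64 = (y + 4)(y^2 - 4y + 16), so |y^3 + 64| = |y + 4|·|y^2 - 4y + 16|.
Restrict delta ≤ 2. Then |y + 4| < 2 gives |y| < 6, so by the triangle inequality |y^2 - 4y + 16| ≤ 6^2 + 4·6 + 16 = 76.
Hence |y^3 + 64| ≤ 76|y + 4|, which is < eps once |y + 4| < eps/76.
Take delta = min(2, eps/76). If 0 < |y + 4| < delta then both bounds hold and |y^3 + 64| ≤ 76|y + 4| < 76·(eps/76) = eps.

delta = min(2, eps/76)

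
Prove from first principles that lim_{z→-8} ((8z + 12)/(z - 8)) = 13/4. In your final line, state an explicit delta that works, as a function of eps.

delta = min(8, (32/19)eps)

Fix eps > 0. We want delta > 0 with 0 < |z + 8| < delta ⇒ |(8z + 12)/(z - 8) − (13/4)| < eps.
Combining over a common denominator, (8z + 12)/(z - 8) − (13/4) = [(8z + 12)·(-16) − (-52)·(z - 8)] / [(-16)·(z - 8)] = -76(z + 8) / ((-16)(z - 8)).
So |(8z + 12)/(z - 8) − (13/4)| = 76|z + 8| / (16·|z − 8|).
Restrict delta ≤ 8. Then |z + 8| < 8 gives |z − 8| = |(z + 8) + (-16)| ≥ 16 − 8 = 8.
Hence |(8z + 12)/(z - 8) − (13/4)| < 76|z + 8|/(16·8) = (19/32)|z + 8|, which is < eps once |z + 8| < (32/19)eps.
Take delta = min(8, (32/19)eps). Then 0 < |z + 8| < delta forces both bounds, so |(8z + 12)/(z - 8) − (13/4)| < eps.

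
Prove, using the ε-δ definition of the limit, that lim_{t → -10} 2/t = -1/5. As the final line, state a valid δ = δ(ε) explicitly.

δ = min(5, 25ε)

Suppose ε > 0. We seek δ > 0 such that 0 < |t + 10| < δ implies |2/t + 1/5| < ε.
|2/t + 1/5| = 2·|-10 − t|/(10·|t|) = 2|t + 10|/(10|t|).
Restrict δ ≤ 5. Then |t + 10| < 5 gives |t| > 5, so 10|t| > 50.
Then |2/t + 1/5| < 2|t + 10|/50, which is < ε when |t + 10| < 25ε.
Take δ = min(5, 25ε). Then 0 < |t + 10| < δ gives both |t + 10| < 5 and |t + 10| < 25ε, so |2/t + 1/5| < ε.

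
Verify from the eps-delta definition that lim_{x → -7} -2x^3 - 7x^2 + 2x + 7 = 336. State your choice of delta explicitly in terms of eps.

delta = min(1, eps/231)

Suppose eps > 0. We want delta > 0 such that 0 < |x + 7| < delta implies |(-2x^3 - 7x^2 + 2x + 7) − 336| < eps.
(-2x^3 - 7x^2 + 2x + 7) − 336 = -2x^3 - 7x^2 + 2x - 329 = (x + 7)(-2x^2 + 7x - 47).
So |(-2x^3 - 7x^2 + 2x + 7) − 336| = |x + 7|·|-2x^2 + 7x - 47|.
Require delta ≤ 1. Then |x + 7| < 1 gives |x| < 8, and by the triangle inequality |-2x^2 + 7x - 47| ≤ 2·8^2 + 7·8 + 47 = 231.
Hence |(-2x^3 - 7x^2 + 2x + 7) − 336| ≤ 231|x + 7| < eps provided |x + 7| < eps/231.
Take delta = min(1, eps/231). Then 0 < |x + 7| < delta gives both |x + 7| < 1 and |x + 7| < eps/231, so |(-2x^3 - 7x^2 + 2x + 7) − 336| < eps.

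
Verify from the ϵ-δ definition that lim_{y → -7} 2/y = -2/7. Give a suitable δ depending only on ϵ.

Let ϵ > 0. We seek δ > 0 such that 0 < |y + 7| < δ implies |2/y + 2/7| < ϵ.
|2/y + 2/7| = 2·|-7 − y|/(7·|y|) = 2|y + 7|/(7|y|).
Require δ ≤ 7/2 so that |y| > 7 − 7/2 = 7/2, hence 7|y| > 49/2.
Then |2/y + 2/7| < 2|y + 7|/(49/2), which is < ϵ when |y + 7| < (49/4)ϵ.
Take δ = min(7/2, (49/4)ϵ). Then 0 < |y + 7| < δ gives both |y + 7| < 7/2 and |y + 7| < (49/4)ϵ, so |2/y + 2/7| < ϵ.

δ = min(7/2, (49/4)ϵ)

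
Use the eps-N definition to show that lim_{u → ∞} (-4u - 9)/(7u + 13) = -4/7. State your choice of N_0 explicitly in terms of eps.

N_0 = (11/49)/eps

Suppose eps > 0. We seek N_0 > 0 such that u > N_0 implies |(-4u - 9)/(7u + 13) + 4/7| < eps.
(-4u - 9)/(7u + 13) + 4/7 = (7(-4u - 9) − (-4)(7u + 13)) / (7(7u + 13)) = -11/(7(7u + 13)).
For u > 0 we have 7u + 13 > 7u, so |(-4u - 9)/(7u + 13) + 4/7| = 11/(7(7u + 13)) < 11/(7·7u) = (11/49)/u.
Thus |(-4u - 9)/(7u + 13) + 4/7| < eps whenever u > (11/49)/eps.
Take N_0 = (11/49)/eps. If u > N_0 then |(-4u - 9)/(7u + 13) + 4/7| < (11/49)/u < eps.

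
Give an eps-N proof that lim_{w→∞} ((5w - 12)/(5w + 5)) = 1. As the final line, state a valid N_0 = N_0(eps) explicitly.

Fix eps > 0. We seek N_0 > 0 such that w > N_0 implies |(5w - 12)/(5w + 5) − 1| < eps.
(5w - 12)/(5w + 5) − 1 = (5(5w - 12) − 5(5w + 5)) / (5(5w + 5)) = -85/(5(5w + 5)).
For w > 0 we have 5w + 5 > 5w, so |(5w - 12)/(5w + 5) − 1| = 85/(5(5w + 5)) < 85/(5·5w) = (17/5)/w.
Thus |(5w - 12)/(5w + 5) − 1| < eps whenever w > (17/5)/eps.
Take N_0 = (17/5)/eps. If w > N_0 then |(5w - 12)/(5w + 5) − 1| < (17/5)/w < eps.

N_0 = (17/5)/eps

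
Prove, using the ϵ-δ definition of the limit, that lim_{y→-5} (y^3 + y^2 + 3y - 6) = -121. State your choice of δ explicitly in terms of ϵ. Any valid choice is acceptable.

Let ϵ > 0. We want δ > 0 such that 0 < |y + 5| < δ implies |(y^3 + y^2 + 3y - 6) + 121| < ϵ.
(y^3 + y^2 + 3y - 6) + 121 = y^3 + y^2 + 3y + 115 = (y + 5)(y^2 - 4y + 23).
So |(y^3 + y^2 + 3y - 6) + 121| = |y + 5|·|y^2 - 4y + 23|.
Assume first that |y + 5| < 1, so |y| < 6. Then |y^2 - 4y + 23| ≤ 6^2 + 4·6 + 23 = 83.
Hence |(y^3 + y^2 + 3y - 6) + 121| ≤ 83|y + 5| < ϵ provided |y + 5| < ϵ/83.
Take δ = min(1, ϵ/83). Then 0 < |y + 5| < δ gives both |y + 5| < 1 and |y + 5| < ϵ/83, so |(y^3 + y^2 + 3y - 6) + 121| < ϵ.

δ = min(1, ϵ/83)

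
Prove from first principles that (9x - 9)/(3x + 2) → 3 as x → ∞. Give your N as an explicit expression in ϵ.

N = 5/ϵ

Suppose ϵ > 0. We seek N > 0 such that x > N implies |(9x - 9)/(3x + 2) − 3| < ϵ.
(9x - 9)/(3x + 2) − 3 = (3(9x - 9) − 9(3x + 2)) / (3(3x + 2)) = -45/(3(3x + 2)).
For x > 0 we have 3x + 2 > 3x, so |(9x - 9)/(3x + 2) − 3| = 45/(3(3x + 2)) < 45/(3·3x) = 5/x.
Thus |(9x - 9)/(3x + 2) − 3| < ϵ whenever x > 5/ϵ.
Take N = 5/ϵ. If x > N then |(9x - 9)/(3x + 2) − 3| < 5/x < ϵ.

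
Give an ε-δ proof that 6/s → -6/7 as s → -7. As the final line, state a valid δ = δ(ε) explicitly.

Let ε > 0 be given. We seek δ > 0 such that 0 < |s + 7| < δ implies |6/s + 6/7| < ε.
|6/s + 6/7| = 6·|-7 − s|/(7·|s|) = 6|s + 7|/(7|s|).
Require δ ≤ 7/2 so that |s| > 7 − 7/2 = 7/2, hence 7|s| > 49/2.
Then |6/s + 6/7| < 6|s + 7|/(49/2), which is < ε when |s + 7| < (49/12)ε.
Take δ = min(7/2, (49/12)ε). Then 0 < |s + 7| < δ gives both |s + 7| < 7/2 and |s + 7| < (49/12)ε, so |6/s + 6/7| < ε.

δ = min(7/2, (49/12)ε)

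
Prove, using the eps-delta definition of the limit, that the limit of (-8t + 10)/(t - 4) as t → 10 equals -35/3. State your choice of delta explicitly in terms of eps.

delta = min(3, (9/11)eps)

Fix eps > 0. We want delta > 0 with 0 < |t − 10| < delta ⇒ |(-8t + 10)/(t - 4) + 35/3| < eps.
Combining over a common denominator, (-8t + 10)/(t - 4) + 35/3 = [(-8t + 10)·6 − (-70)·(t - 4)] / [6·(t - 4)] = 22(t − 10) / (6(t - 4)).
So |(-8t + 10)/(t - 4) + 35/3| = 22|t − 10| / (6·|t − 4|).
Require delta ≤ 3, so |t − 4| ≥ |6| − |t − 10| > 6 − 3 = 3.
Hence |(-8t + 10)/(t - 4) + 35/3| < 22|t − 10|/(6·3) = (11/9)|t − 10|, which is < eps once |t − 10| < (9/11)eps.
Take delta = min(3, (9/11)eps). Then 0 < |t − 10| < delta forces both bounds, so |(-8t + 10)/(t - 4) + 35/3| < eps.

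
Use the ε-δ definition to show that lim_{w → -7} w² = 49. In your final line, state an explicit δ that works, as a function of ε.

Fix ε > 0. We seek δ > 0 with 0 < |w + 7| < δ ⇒ |w² − 49| < ε.
Factor: w² − 49 = (w + 7)(w - 7), so |w² − 49| = |w + 7|·|w - 7|.
Impose δ ≤ 1 so that |w| < 8; then |w - 7| ≤ 15.
Hence |w² − 49| ≤ 15|w + 7|, which is < ε once |w + 7| < ε/15.
Take δ = min(1, ε/15). If 0 < |w + 7| < δ then both bounds hold and |w² − 49| ≤ 15|w + 7| < 15·(ε/15) = ε.

δ = min(1, ε/15)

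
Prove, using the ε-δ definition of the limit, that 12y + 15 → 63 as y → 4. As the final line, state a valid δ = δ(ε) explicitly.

Suppose ε > 0. We need δ > 0 so that 0 < |y − 4| < δ implies |(12y + 15) − 63| < ε.
|(12y + 15) − 63| = |12y - 48| = 12|y − 4|.
So 12|y − 4| < ε exactly when |y − 4| < ε/12.
Take δ = ε/12. If 0 < |y − 4| < δ then |(12y + 15) − 63| = 12|y − 4| < 12·(ε/12) = ε.

δ = ε/12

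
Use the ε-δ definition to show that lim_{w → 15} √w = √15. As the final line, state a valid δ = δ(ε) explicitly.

δ = min(15, √15·ε)

Let ε > 0. We want δ > 0 such that 0 < |w − 15| < δ implies |√w − √15| < ε.
Rationalise: √w − √15 = (w − 15)/(√w + √15), so |√w − √15| = |w − 15|/(√w + √15).
Restrict δ ≤ 15 so that |w − 15| < 15 forces w > 0, and then √w + √15 > √15.
Hence |√w − √15| < |w − 15|/√15, which is < ε once |w − 15| < √15·ε.
Take δ = min(15, √15·ε). If 0 < |w − 15| < δ then w > 0 and |√w − √15| < |w − 15|/√15 < ε.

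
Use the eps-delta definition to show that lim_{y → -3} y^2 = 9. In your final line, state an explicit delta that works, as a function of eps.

delta = min(1, eps/7)

Let eps > 0. We seek delta > 0 with 0 < |y + 3| < delta ⇒ |y^2 − 9| < eps.
Factor: y^2 − 9 = (y + 3)(y - 3), so |y^2 − 9| = |y + 3|·|y - 3|.
Impose delta ≤ 1 so that |y| < 4; then |y - 3| ≤ 7.
Hence |y^2 − 9| ≤ 7|y + 3|, which is < eps once |y + 3| < eps/7.
Take delta = min(1, eps/7). If 0 < |y + 3| < delta then both bounds hold and |y^2 − 9| ≤ 7|y + 3| < 7·(eps/7) = eps.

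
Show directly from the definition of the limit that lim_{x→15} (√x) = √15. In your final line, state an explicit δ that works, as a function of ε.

δ = min(15, √15·ε)

Suppose ε > 0. We want δ > 0 such that 0 < |x − 15| < δ implies |√x − √15| < ε.
Rationalise: √x − √15 = (x − 15)/(√x + √15), so |√x − √15| = |x − 15|/(√x + √15).
Restrict δ ≤ 15 so that |x − 15| < 15 forces x > 0, and then √x + √15 > √15.
Hence |√x − √15| < |x − 15|/√15, which is < ε once |x − 15| < √15·ε.
Take δ = min(15, √15·ε). If 0 < |x − 15| < δ then x > 0 and |√x − √15| < |x − 15|/√15 < ε.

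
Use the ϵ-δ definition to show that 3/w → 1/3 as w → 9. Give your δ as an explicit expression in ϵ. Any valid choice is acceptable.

Let ϵ > 0 be given. We seek δ > 0 such that 0 < |w − 9| < δ implies |3/w − (1/3)| < ϵ.
|3/w − (1/3)| = 3·|9 − w|/(9·|w|) = 3|w − 9|/(9|w|).
Require δ ≤ 9/2 so that |w| > 9 − 9/2 = 9/2, hence 9|w| > 81/2.
Then |3/w − (1/3)| < 3|w − 9|/(81/2), which is < ϵ when |w − 9| < (27/2)ϵ.
Take δ = min(9/2, (27/2)ϵ). Then 0 < |w − 9| < δ gives both |w − 9| < 9/2 and |w − 9| < (27/2)ϵ, so |3/w − (1/3)| < ϵ.

δ = min(9/2, (27/2)ϵ)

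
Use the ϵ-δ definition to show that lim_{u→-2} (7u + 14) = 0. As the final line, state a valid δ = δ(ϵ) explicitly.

Fix ϵ > 0. We need δ > 0 so that 0 < |u + 2| < δ implies |(7u + 14)| < ϵ.
Since (7u + 14) = 7(u + 2), we have |(7u + 14)| = 7|u + 2|.
So 7|u + 2| < ϵ exactly when |u + 2| < ϵ/7.
Choosing δ = ϵ/7 gives |(7u + 14)| = 7|u + 2| < ϵ whenever |u + 2| < δ.

δ = ϵ/7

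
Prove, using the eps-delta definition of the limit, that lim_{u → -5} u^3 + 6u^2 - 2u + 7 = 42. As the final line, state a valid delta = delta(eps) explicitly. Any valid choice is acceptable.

Let eps > 0. We want delta > 0 such that 0 < |u + 5| < delta implies |(u^3 + 6u^2 - 2u + 7) − 42| < eps.
(u^3 + 6u^2 - 2u + 7) − 42 = u^3 + 6u^2 - 2u - 35 = (u + 5)(u^2 + u - 7).
So |(u^3 + 6u^2 - 2u + 7) − 42| = |u + 5|·|u^2 + u - 7|.
Assume first that |u + 5| < 1, so |u| < 6. Then |u^2 + u - 7| ≤ 6^2 + 6 + 7 = 49.
Hence |(u^3 + 6u^2 - 2u + 7) − 42| ≤ 49|u + 5| < eps provided |u + 5| < eps/49.
Take delta = min(1, eps/49). Then 0 < |u + 5| < delta gives both |u + 5| < 1 and |u + 5| < eps/49, so |(u^3 + 6u^2 - 2u + 7) − 42| < eps.

delta = min(1, eps/49)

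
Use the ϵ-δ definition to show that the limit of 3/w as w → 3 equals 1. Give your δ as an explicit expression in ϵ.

Let ϵ > 0. We seek δ > 0 such that 0 < |w − 3| < δ implies |3/w − 1| < ϵ.
|3/w − 1| = 3·|3 − w|/(3·|w|) = 3|w − 3|/(3|w|).
Require δ ≤ 3/2 so that |w| > 3 − 3/2 = 3/2, hence 3|w| > 9/2.
Then |3/w − 1| < 3|w − 3|/(9/2), which is < ϵ when |w − 3| < (3/2)ϵ.
Take δ = min(3/2, (3/2)ϵ). Then 0 < |w − 3| < δ gives both |w − 3| < 3/2 and |w − 3| < (3/2)ϵ, so |3/w − 1| < ϵ.

δ = min(3/2, (3/2)ϵ)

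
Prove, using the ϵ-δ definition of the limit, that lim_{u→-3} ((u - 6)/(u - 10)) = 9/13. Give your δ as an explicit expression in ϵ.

δ = min(13/2, (169/8)ϵ)

Fix ϵ > 0. We want δ > 0 with 0 < |u + 3| < δ ⇒ |(u - 6)/(u - 10) − (9/13)| < ϵ.
Combining over a common denominator, (u - 6)/(u - 10) − (9/13) = [(u - 6)·(-13) − (-9)·(u - 10)] / [(-13)·(u - 10)] = -4(u + 3) / ((-13)(u - 10)).
So |(u - 6)/(u - 10) − (9/13)| = 4|u + 3| / (13·|u − 10|).
Require δ ≤ 13/2, so |u − 10| ≥ |-13| − |u + 3| > 13 − 13/2 = 13/2.
Hence |(u - 6)/(u - 10) − (9/13)| < 4|u + 3|/(13·(13/2)) = (8/169)|u + 3|, which is < ϵ once |u + 3| < (169/8)ϵ.
Take δ = min(13/2, (169/8)ϵ). Then 0 < |u + 3| < δ forces both bounds, so |(u - 6)/(u - 10) − (9/13)| < ϵ.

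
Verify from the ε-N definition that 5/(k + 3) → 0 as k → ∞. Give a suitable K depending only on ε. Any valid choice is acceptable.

K = 5/ε

Let ε > 0 be given. For k ≥ 1, |5/(k + 3) − 0| = 5/(k + 3) ≤ 5/k.
We need 5/k < ε, i.e. k > 5/ε.
Take K = 5/ε. If k > K then |5/(k + 3)| ≤ 5/k < ε.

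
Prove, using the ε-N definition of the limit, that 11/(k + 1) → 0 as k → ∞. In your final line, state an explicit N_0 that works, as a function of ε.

N_0 = 11/ε

Let ε > 0 be given. For k ≥ 1, |11/(k + 1) − 0| = 11/(k + 1) ≤ 11/k.
We need 11/k < ε, i.e. k > 11/ε.
Take N_0 = 11/ε. If k > N_0 then |11/(k + 1)| ≤ 11/k < ε.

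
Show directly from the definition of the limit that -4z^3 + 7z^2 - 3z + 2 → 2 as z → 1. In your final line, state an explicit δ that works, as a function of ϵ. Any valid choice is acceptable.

Fix ϵ > 0. We want δ > 0 such that 0 < |z − 1| < δ implies |(-4z^3 + 7z^2 - 3z + 2) − 2| < ϵ.
(-4z^3 + 7z^2 - 3z + 2) − 2 = -4z^3 + 7z^2 - 3z = (z − 1)(-4z^2 + 3z).
So |(-4z^3 + 7z^2 - 3z + 2) − 2| = |z − 1|·|-4z^2 + 3z|.
Assume first that |z − 1| < 1, so |z| < 2. Then |-4z^2 + 3z| ≤ 4·2^2 + 3·2 = 22.
Hence |(-4z^3 + 7z^2 - 3z + 2) − 2| ≤ 22|z − 1| < ϵ provided |z − 1| < ϵ/22.
Choosing δ = min(1, ϵ/22) ensures both conditions, hence |(-4z^3 + 7z^2 - 3z + 2) − 2| < ϵ.

δ = min(1, ϵ/22)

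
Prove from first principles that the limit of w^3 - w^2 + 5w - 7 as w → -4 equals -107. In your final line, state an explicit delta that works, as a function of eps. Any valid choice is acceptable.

Let eps > 0 be given. We want delta > 0 such that 0 < |w + 4| < delta implies |(w^3 - w^2 + 5w - 7) + 107| < eps.
(w^3 - w^2 + 5w - 7) + 107 = w^3 - w^2 + 5w + 100 = (w + 4)(w^2 - 5w + 25).
So |(w^3 - w^2 + 5w - 7) + 107| = |w + 4|·|w^2 - 5w + 25|.
Assume first that |w + 4| < 1, so |w| < 5. Then |w^2 - 5w + 25| ≤ 5^2 + 5·5 + 25 = 75.
Hence |(w^3 - w^2 + 5w - 7) + 107| ≤ 75|w + 4| < eps provided |w + 4| < eps/75.
Take delta = min(1, eps/75). Then 0 < |w + 4| < delta gives both |w + 4| < 1 and |w + 4| < eps/75, so |(w^3 - w^2 + 5w - 7) + 107| < eps.

delta = min(1, eps/75)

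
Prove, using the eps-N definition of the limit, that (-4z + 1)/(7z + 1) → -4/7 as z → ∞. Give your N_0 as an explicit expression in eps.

N_0 = (11/49)/eps

Fix eps > 0. We seek N_0 > 0 such that z > N_0 implies |(-4z + 1)/(7z + 1) + 4/7| < eps.
(-4z + 1)/(7z + 1) + 4/7 = (7(-4z + 1) − (-4)(7z + 1)) / (7(7z + 1)) = 11/(7(7z + 1)).
For z > 0 we have 7z + 1 > 7z, so |(-4z + 1)/(7z + 1) + 4/7| = 11/(7(7z + 1)) < 11/(7·7z) = (11/49)/z.
Thus |(-4z + 1)/(7z + 1) + 4/7| < eps whenever z > (11/49)/eps.
Take N_0 = (11/49)/eps. If z > N_0 then |(-4z + 1)/(7z + 1) + 4/7| < (11/49)/z < eps.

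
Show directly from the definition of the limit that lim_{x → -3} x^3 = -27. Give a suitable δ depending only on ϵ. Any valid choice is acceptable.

δ = min(1, ϵ/37)

Fix ϵ > 0. We seek δ > 0 with 0 < |x + 3| < δ ⇒ |x^3 + 27| < ϵ.
Factor: x^3 + 27 = (x + 3)(x^2 - 3x + 9), so |x^3 + 27| = |x + 3|·|x^2 - 3x + 9|.
Restrict δ ≤ 1. Then |x + 3| < 1 gives |x| < 4, so by the triangle inequality |x^2 - 3x + 9| ≤ 4^2 + 3·4 + 9 = 37.
Hence |x^3 + 27| ≤ 37|x + 3|, which is < ϵ once |x + 3| < ϵ/37.
Take δ = min(1, ϵ/37). If 0 < |x + 3| < δ then both bounds hold and |x^3 + 27| ≤ 37|x + 3| < 37·(ϵ/37) = ϵ.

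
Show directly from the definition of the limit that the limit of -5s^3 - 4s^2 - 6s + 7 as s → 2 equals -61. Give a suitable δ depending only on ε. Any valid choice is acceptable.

δ = min(1, ε/121)

Let ε > 0 be given. We want δ > 0 such that 0 < |s − 2| < δ implies |(-5s^3 - 4s^2 - 6s + 7) + 61| < ε.
(-5s^3 - 4s^2 - 6s + 7) + 61 = -5s^3 - 4s^2 - 6s + 68 = (s − 2)(-5s^2 - 14s - 34).
So |(-5s^3 - 4s^2 - 6s + 7) + 61| = |s − 2|·|-5s^2 - 14s - 34|.
Require δ ≤ 1. Then |s − 2| < 1 gives |s| < 3, and by the triangle inequality |-5s^2 - 14s - 34| ≤ 5·3^2 + 14·3 + 34 = 121.
Hence |(-5s^3 - 4s^2 - 6s + 7) + 61| ≤ 121|s − 2| < ε provided |s − 2| < ε/121.
Choosing δ = min(1, ε/121) ensures both conditions, hence |(-5s^3 - 4s^2 - 6s + 7) + 61| < ε.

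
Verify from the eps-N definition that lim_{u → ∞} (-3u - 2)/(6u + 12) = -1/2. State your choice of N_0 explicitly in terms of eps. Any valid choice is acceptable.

Let eps > 0 be given. We seek N_0 > 0 such that u > N_0 implies |(-3u - 2)/(6u + 12) + 1/2| < eps.
(-3u - 2)/(6u + 12) + 1/2 = (6(-3u - 2) − (-3)(6u + 12)) / (6(6u + 12)) = 24/(6(6u + 12)).
For u > 0 we have 6u + 12 > 6u, so |(-3u - 2)/(6u + 12) + 1/2| = 24/(6(6u + 12)) < 24/(6·6u) = (2/3)/u.
Thus |(-3u - 2)/(6u + 12) + 1/2| < eps whenever u > (2/3)/eps.
Take N_0 = (2/3)/eps. If u > N_0 then |(-3u - 2)/(6u + 12) + 1/2| < (2/3)/u < eps.

N_0 = (2/3)/eps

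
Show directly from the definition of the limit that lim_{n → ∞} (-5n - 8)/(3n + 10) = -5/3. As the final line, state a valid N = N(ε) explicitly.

N = (26/9)/ε

Let ε > 0. For n ≥ 1, |(-5n - 8)/(3n + 10) + 5/3| = |26|/(3(3n + 10)) = 26/(3(3n + 10)).
Since 3n + 10 ≥ 3n for n ≥ 1, this is ≤ 26/(3·3n) = (26/9)/n.
So |(-5n - 8)/(3n + 10) + 5/3| < ε whenever n > (26/9)/ε.
Take N = (26/9)/ε. If n > N then |(-5n - 8)/(3n + 10) + 5/3| ≤ (26/9)/n < ε.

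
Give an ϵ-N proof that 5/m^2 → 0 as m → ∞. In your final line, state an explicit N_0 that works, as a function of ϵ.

N_0 = (5/ϵ)^{1/2}

Let ϵ > 0. For m ≥ 1, |5/m^2 − 0| = 5/m^2.
5/m^2 < ϵ ⇔ m^2 > 5/ϵ ⇔ m > (5/ϵ)^{1/2}.
Take N_0 = (5/ϵ)^{1/2}. Then m > N_0 implies 5/m^2 < ϵ.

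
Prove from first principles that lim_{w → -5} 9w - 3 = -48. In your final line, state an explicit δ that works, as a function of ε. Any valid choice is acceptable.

Suppose ε > 0. We need δ > 0 so that 0 < |w + 5| < δ implies |(9w - 3) + 48| < ε.
|(9w - 3) + 48| = |9w + 45| = 9|w + 5|.
Thus it suffices that |w + 5| < ε/9.
Take δ = ε/9. If 0 < |w + 5| < δ then |(9w - 3) + 48| = 9|w + 5| < 9·(ε/9) = ε.

δ = ε/9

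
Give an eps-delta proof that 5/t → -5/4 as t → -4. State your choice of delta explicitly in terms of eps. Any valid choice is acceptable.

delta = min(2, (8/5)eps)

Let eps > 0. We seek delta > 0 such that 0 < |t + 4| < delta implies |5/t + 5/4| < eps.
|5/t + 5/4| = 5·|-4 − t|/(4·|t|) = 5|t + 4|/(4|t|).
Restrict delta ≤ 2. Then |t + 4| < 2 gives |t| > 2, so 4|t| > 8.
Then |5/t + 5/4| < 5|t + 4|/8, which is < eps when |t + 4| < (8/5)eps.
Take delta = min(2, (8/5)eps). Then 0 < |t + 4| < delta gives both |t + 4| < 2 and |t + 4| < (8/5)eps, so |5/t + 5/4| < eps.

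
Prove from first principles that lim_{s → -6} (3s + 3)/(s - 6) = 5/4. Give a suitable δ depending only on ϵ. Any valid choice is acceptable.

Let ϵ > 0. We want δ > 0 with 0 < |s + 6| < δ ⇒ |(3s + 3)/(s - 6) − (5/4)| < ϵ.
Combining over a common denominator, (3s + 3)/(s - 6) − (5/4) = [(3s + 3)·(-12) − (-15)·(s - 6)] / [(-12)·(s - 6)] = -21(s + 6) / ((-12)(s - 6)).
So |(3s + 3)/(s - 6) − (5/4)| = 21|s + 6| / (12·|s − 6|).
Require δ ≤ 6, so |s − 6| ≥ |-12| − |s + 6| > 12 − 6 = 6.
Hence |(3s + 3)/(s - 6) − (5/4)| < 21|s + 6|/(12·6) = (7/24)|s + 6|, which is < ϵ once |s + 6| < (24/7)ϵ.
Take δ = min(6, (24/7)ϵ). Then 0 < |s + 6| < δ forces both bounds, so |(3s + 3)/(s - 6) − (5/4)| < ϵ.

δ = min(6, (24/7)ϵ)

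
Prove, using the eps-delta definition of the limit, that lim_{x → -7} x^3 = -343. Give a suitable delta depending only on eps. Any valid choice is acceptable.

delta = min(2, eps/193)

Let eps > 0. We seek delta > 0 with 0 < |x + 7| < delta ⇒ |x^3 + 343| < eps.
Factor: x^3 + 343 = (x + 7)(x^2 - 7x + 49), so |x^3 + 343| = |x + 7|·|x^2 - 7x + 49|.
Restrict delta ≤ 2. Then |x + 7| < 2 gives |x| < 9, so by the triangle inequality |x^2 - 7x + 49| ≤ 9^2 + 7·9 + 49 = 193.
Hence |x^3 + 343| ≤ 193|x + 7|, which is < eps once |x + 7| < eps/193.
Take delta = min(2, eps/193). If 0 < |x + 7| < delta then both bounds hold and |x^3 + 343| ≤ 193|x + 7| < 193·(eps/193) = eps.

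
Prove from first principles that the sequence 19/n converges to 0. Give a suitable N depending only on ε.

Fix ε > 0. For n ≥ 1, |19/n − 0| = 19/(n) ≤ 19/n.
We need 19/n < ε, i.e. n > 19/ε.
Take N = 19/ε. If n > N then |19/n| ≤ 19/n < ε.

N = 19/ε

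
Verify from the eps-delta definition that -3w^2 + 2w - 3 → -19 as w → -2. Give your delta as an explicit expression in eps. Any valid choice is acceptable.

delta = min(1, eps/17)

Fix eps > 0. We want delta > 0 such that 0 < |w + 2| < delta implies |(-3w^2 + 2w - 3) + 19| < eps.
(-3w^2 + 2w - 3) + 19 = -3w^2 + 2w + 16 = (w + 2)(-3w + 8).
So |(-3w^2 + 2w - 3) + 19| = |w + 2|·|-3w + 8|.
Assume first that |w + 2| < 1, so |w| < 3. Then |-3w + 8| ≤ 3·3 + 8 = 17.
Hence |(-3w^2 + 2w - 3) + 19| ≤ 17|w + 2| < eps provided |w + 2| < eps/17.
Choosing delta = min(1, eps/17) ensures both conditions, hence |(-3w^2 + 2w - 3) + 19| < eps.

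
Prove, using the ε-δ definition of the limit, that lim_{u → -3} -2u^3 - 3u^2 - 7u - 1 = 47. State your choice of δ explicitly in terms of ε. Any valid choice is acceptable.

Fix ε > 0. We want δ > 0 such that 0 < |u + 3| < δ implies |(-2u^3 - 3u^2 - 7u - 1) − 47| < ε.
(-2u^3 - 3u^2 - 7u - 1) − 47 = -2u^3 - 3u^2 - 7u - 48 = (u + 3)(-2u^2 + 3u - 16).
So |(-2u^3 - 3u^2 - 7u - 1) − 47| = |u + 3|·|-2u^2 + 3u - 16|.
Assume first that |u + 3| < 1, so |u| < 4. Then |-2u^2 + 3u - 16| ≤ 2·4^2 + 3·4 + 16 = 60.
Hence |(-2u^3 - 3u^2 - 7u - 1) − 47| ≤ 60|u + 3| < ε provided |u + 3| < ε/60.
Take δ = min(1, ε/60). Then 0 < |u + 3| < δ gives both |u + 3| < 1 and |u + 3| < ε/60, so |(-2u^3 - 3u^2 - 7u - 1) − 47| < ε.

δ = min(1, ε/60)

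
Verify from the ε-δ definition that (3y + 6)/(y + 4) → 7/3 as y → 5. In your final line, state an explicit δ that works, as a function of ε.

δ = min(9/2, (27/4)ε)

Let ε > 0 be given. We want δ > 0 with 0 < |y − 5| < δ ⇒ |(3y + 6)/(y + 4) − (7/3)| < ε.
Combining over a common denominator, (3y + 6)/(y + 4) − (7/3) = [(3y + 6)·9 − 21·(y + 4)] / [9·(y + 4)] = 6(y − 5) / (9(y + 4)).
So |(3y + 6)/(y + 4) − (7/3)| = 6|y − 5| / (9·|y + 4|).
Require δ ≤ 9/2, so |y + 4| ≥ |9| − |y − 5| > 9 − 9/2 = 9/2.
Hence |(3y + 6)/(y + 4) − (7/3)| < 6|y − 5|/(9·(9/2)) = (4/27)|y − 5|, which is < ε once |y − 5| < (27/4)ε.
Take δ = min(9/2, (27/4)ε). Then 0 < |y − 5| < δ forces both bounds, so |(3y + 6)/(y + 4) − (7/3)| < ε.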